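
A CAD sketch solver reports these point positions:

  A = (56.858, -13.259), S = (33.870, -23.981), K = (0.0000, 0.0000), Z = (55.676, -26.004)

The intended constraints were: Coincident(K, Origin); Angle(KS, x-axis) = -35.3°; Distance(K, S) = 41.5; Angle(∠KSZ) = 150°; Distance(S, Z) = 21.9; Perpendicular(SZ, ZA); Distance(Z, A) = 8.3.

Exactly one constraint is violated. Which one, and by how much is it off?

Distance(Z, A) = 8.3 — off by 4.50.

K = (0.00, 0.00) ✓; KS at -35.30° ✓; |KS| = 41.50 ✓; ∠KSZ = 150.0° ✓; |SZ| = 21.90 ✓; ∠(SZ, ZA) = 90.00° ✓; |ZA| = 12.80 ✗.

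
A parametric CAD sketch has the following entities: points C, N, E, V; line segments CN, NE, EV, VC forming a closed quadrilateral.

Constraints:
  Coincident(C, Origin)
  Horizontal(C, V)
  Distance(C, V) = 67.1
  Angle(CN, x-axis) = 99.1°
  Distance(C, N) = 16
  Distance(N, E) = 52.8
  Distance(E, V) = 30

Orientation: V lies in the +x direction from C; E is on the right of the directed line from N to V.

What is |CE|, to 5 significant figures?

43.249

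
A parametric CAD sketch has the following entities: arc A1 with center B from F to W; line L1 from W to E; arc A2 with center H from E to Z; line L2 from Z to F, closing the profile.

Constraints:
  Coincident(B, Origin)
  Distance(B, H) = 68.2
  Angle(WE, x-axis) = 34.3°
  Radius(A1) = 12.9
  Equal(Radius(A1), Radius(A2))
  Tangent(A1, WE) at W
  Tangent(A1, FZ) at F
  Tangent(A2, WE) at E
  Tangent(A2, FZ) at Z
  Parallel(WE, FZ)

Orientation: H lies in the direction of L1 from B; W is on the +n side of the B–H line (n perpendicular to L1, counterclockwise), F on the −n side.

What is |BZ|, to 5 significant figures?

69.409

The slot axis is L1's direction at 34.3°, so u = (cos 34.3°, sin 34.3°) = (0.82610, 0.56353) and n = (−sin 34.3°, cos 34.3°) = (-0.56353, 0.82610). B is at the origin and H lies 68.2 along u from B, so H = 68.2·u = (56.340, 38.432). Tangency of A1 to both parallel lines with radius 12.9 puts W and F at B ± 12.9·n: W = (-7.2695, 10.657), F = (7.2695, -10.657). Equal radii place E and Z the same way about H: E = H + 12.9·n = (49.070, 49.089), Z = H − 12.9·n = (63.609, 27.776). Then |BZ| = |Z − B| = 69.409.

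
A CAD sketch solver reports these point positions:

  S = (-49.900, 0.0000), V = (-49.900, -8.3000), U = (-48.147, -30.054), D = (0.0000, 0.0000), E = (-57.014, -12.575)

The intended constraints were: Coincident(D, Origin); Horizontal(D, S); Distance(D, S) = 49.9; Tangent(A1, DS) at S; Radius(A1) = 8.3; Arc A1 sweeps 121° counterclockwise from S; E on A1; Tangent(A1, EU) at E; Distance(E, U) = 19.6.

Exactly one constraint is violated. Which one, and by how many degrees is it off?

Tangent(A1, EU) at E — off by 4.10°.

D = (0.00, 0.00) ✓; D.y = 0.00, S.y = 0.00 ✓; |DS| = 49.90 ✓; ∠(VS, SD) = 90.00° ✓; |VS| = 8.300 ✓; bearing(V→E) − bearing(V→S) = 121.0° ✓; |VE| = 8.300 ✓; ∠(VE, EU) = 94.10° ✗; |EU| = 19.60 ✓.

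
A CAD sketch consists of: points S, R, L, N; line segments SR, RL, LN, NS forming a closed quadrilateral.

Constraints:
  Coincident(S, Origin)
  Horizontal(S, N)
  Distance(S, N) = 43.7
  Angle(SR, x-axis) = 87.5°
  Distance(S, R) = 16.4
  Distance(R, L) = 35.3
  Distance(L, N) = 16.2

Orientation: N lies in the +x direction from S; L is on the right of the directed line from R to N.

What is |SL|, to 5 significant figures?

28.966

Checks: |RL| = 35.30 ✓; |LN| = 16.20 ✓.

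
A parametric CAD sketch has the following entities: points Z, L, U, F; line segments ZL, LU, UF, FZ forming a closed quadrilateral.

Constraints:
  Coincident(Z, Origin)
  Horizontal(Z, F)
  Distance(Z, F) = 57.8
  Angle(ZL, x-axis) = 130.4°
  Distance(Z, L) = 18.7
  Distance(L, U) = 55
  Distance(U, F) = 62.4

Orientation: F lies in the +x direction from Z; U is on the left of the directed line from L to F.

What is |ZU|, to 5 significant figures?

59.777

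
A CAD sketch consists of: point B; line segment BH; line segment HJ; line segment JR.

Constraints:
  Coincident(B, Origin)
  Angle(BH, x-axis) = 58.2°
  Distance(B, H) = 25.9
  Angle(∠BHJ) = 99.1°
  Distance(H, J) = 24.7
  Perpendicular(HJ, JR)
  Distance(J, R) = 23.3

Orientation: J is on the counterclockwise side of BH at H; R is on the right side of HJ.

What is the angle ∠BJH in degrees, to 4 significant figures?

41.61°

B is at the origin; BH runs at 58.2° with length 25.9, so H = 25.9·(cos 58.2°, sin 58.2°) = (13.65, 22.01). ∠BHJ = 99.1°, so HJ runs at 58.2° + (180° − 99.1°) = 139.1° from the x-axis; with |HJ| = 24.7, J = H + 24.7·(cos 139.1°, sin 139.1°) = (-5.021, 38.18). Then cos ∠BJH = JB·JH / (|JB||JH|), giving 41.61°.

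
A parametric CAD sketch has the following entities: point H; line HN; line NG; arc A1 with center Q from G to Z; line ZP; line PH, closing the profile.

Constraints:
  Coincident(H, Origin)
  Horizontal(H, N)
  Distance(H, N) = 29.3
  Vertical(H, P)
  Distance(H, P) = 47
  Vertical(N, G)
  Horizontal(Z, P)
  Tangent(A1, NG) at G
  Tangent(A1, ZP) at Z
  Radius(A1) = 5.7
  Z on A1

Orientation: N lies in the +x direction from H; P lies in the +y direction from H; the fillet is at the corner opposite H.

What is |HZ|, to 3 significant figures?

52.6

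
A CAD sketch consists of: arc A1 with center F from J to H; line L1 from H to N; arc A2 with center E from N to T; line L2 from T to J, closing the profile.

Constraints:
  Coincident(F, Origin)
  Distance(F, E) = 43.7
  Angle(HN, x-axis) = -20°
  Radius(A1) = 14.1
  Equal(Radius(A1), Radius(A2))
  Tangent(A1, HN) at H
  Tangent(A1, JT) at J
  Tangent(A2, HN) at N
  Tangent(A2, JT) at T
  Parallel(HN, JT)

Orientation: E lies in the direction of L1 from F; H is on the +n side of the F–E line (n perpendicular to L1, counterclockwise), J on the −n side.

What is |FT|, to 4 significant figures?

45.92

The slot axis is L1's direction at -20.0°, so u = (cos -20.0°, sin -20.0°) = (0.9397, -0.3420) and n = (−sin -20.0°, cos -20.0°) = (0.3420, 0.9397). F is at the origin and E lies 43.7 along u from F, so E = 43.7·u = (41.06, -14.95). Tangency of A1 to both parallel lines with radius 14.1 puts H and J at F ± 14.1·n: H = (4.822, 13.25), J = (-4.822, -13.25). Equal radii place N and T the same way about E: N = E + 14.1·n = (45.89, -1.697), T = E − 14.1·n = (36.24, -28.20). Then |FT| = |T − F| = 45.92.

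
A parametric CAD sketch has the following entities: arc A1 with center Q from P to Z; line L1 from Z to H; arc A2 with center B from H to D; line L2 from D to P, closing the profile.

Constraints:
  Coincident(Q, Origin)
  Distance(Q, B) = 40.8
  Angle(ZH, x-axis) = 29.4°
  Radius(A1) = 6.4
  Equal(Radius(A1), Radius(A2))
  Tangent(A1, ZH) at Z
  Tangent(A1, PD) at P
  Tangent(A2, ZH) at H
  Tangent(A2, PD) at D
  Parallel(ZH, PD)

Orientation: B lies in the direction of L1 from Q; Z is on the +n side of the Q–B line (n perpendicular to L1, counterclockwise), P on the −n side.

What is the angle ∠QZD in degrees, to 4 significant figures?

72.58°

The slot axis is L1's direction at 29.4°, so u = (cos 29.4°, sin 29.4°) = (0.8712, 0.4909) and n = (−sin 29.4°, cos 29.4°) = (-0.4909, 0.8712). Q is at the origin and B lies 40.8 along u from Q, so B = 40.8·u = (35.55, 20.03). Tangency of A1 to both parallel lines with radius 6.4 puts Z and P at Q ± 6.4·n: Z = (-3.142, 5.576), P = (3.142, -5.576). Equal radii place H and D the same way about B: H = B + 6.4·n = (32.40, 25.60), D = B − 6.4·n = (38.69, 14.45). Then cos ∠QZD = ZQ·ZD / (|ZQ||ZD|), giving 72.58°.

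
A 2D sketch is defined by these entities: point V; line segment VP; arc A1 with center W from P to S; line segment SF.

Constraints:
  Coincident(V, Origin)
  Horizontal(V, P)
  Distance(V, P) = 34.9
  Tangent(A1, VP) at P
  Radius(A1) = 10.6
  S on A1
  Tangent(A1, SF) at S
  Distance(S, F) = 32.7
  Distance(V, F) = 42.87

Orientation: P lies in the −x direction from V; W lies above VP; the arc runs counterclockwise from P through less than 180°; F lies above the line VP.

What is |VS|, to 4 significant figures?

25.89

V is at the origin; V and P share the same y with |VP| = 34.9 and P on the −x side, so P = (-34.90, 0.000). The tangent condition forces WP to be normal to VP, so W = P + (0, 10.6) = (-34.90, 10.60). Since WS ⟂ SF (tangency), |WF| = √(10.6² + 32.7²) = 34.38 regardless of where S sits on A1. So F lies on both circle(V, 42.87) and circle(W, 34.38); the above-VP intersection is F = (-16.43, 39.59). S is the foot of the tangent from F: S = (-24.64, 7.941).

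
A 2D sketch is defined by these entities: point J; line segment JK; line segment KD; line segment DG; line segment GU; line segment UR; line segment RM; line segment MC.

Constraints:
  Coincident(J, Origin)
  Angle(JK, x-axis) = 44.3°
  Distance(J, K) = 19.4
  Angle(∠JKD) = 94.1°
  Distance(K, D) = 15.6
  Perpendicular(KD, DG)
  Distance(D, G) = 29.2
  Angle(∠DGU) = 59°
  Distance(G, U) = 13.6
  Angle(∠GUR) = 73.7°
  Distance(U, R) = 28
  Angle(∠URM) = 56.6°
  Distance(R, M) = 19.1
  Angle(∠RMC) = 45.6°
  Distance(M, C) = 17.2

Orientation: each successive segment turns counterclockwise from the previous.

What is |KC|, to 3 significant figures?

18.2

J is at the origin; JK runs at 44.3° with length 19.4, so K = (13.9, 13.5). ∠JKD = 94.1° gives KD at 130° from the x-axis; with |KD| = 15.6, D = (3.82, 25.5). KD ⟂ DG, so DG runs at -140°; with |DG| = 29.2, G = (-18.5, 6.62). ∠DGU = 59.0° gives GU at -18.8° from the x-axis; with |GU| = 13.6, U = (-5.61, 2.23). ∠GUR = 73.7° gives UR at 87.5° from the x-axis; with |UR| = 28.0, R = (-4.39, 30.2). ∠URM = 56.6° gives RM at -149° from the x-axis; with |RM| = 19.1, M = (-20.8, 20.4). ∠RMC = 45.6° gives MC at -14.7° from the x-axis; with |MC| = 17.2, C = (-4.14, 16.0). Then |KC| = |C − K| = 18.2.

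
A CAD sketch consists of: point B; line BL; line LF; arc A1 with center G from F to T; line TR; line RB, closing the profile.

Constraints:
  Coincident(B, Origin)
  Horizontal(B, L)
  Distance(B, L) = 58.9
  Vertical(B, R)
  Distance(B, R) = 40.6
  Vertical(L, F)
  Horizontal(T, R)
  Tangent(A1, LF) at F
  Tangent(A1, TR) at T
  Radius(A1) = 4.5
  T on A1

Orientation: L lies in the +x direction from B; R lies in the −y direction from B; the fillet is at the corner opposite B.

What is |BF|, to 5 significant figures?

69.083

The virtual corner opposite B is at (58.900, -40.600). The tangent condition forces GF to be normal to LF and tangency of A1 to TR means the radius GT is perpendicular to TR, with radius 4.5, so the center G sits 4.5 in from both sides at G = (54.400, -36.100). That places the tangent points at F = (58.900, -36.100) on LF and T = (54.400, -40.600) on TR. Then |BF| = |F − B| = 69.083.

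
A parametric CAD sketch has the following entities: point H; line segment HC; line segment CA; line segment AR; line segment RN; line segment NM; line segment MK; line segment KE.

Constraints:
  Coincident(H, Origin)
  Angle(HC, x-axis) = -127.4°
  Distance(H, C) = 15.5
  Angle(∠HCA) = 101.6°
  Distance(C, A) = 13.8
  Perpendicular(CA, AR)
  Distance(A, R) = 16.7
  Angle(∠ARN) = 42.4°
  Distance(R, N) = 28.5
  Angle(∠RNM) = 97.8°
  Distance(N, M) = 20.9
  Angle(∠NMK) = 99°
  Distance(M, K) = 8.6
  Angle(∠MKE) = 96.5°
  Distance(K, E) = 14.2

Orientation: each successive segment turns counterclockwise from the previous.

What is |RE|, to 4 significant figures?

20.22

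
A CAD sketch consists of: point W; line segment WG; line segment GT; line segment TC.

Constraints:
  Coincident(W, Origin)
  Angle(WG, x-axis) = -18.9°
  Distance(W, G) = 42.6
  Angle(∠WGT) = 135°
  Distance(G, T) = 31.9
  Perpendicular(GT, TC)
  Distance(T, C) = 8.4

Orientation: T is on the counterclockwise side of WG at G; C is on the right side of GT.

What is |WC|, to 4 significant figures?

73.01

W is at the origin; WG runs at -18.9° with length 42.6, so G = 42.6·(cos -18.9°, sin -18.9°) = (40.30, -13.80). ∠WGT = 135.0°, so GT runs at -18.9° + (180° − 135.0°) = 26.10° from the x-axis; with |GT| = 31.9, T = G + 31.9·(cos 26.10°, sin 26.10°) = (68.95, 0.2352). The perpendicularity gives TC at right angles to GT; with |TC| = 8.4 on the right of GT, C = T + 8.4·(0.4399, -0.8980) = (72.65, -7.308). Then |WC| = |C − W| = 73.01.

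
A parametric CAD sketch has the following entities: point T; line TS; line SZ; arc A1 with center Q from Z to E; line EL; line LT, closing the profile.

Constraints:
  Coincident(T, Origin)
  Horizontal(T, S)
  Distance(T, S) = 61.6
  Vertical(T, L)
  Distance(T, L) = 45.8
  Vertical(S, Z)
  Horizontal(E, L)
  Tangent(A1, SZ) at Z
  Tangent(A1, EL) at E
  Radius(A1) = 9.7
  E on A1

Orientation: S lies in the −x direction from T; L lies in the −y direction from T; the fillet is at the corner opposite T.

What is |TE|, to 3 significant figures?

69.2

T is at the origin; T and S share the same y with |TS| = 61.6 and S on the −x side, so S = (-61.6, 0.00). TL is vertical with |TL| = 45.8 and L on the −y side, so L = (0.00, -45.8). The virtual corner opposite T is at (-61.6, -45.8). A1 meets SZ tangentially, so QZ is at right angles to SZ and A1 meets EL tangentially, so QE is at right angles to EL, with radius 9.7, so the center Q sits 9.7 in from both sides at Q = (-51.9, -36.1). That places the tangent points at Z = (-61.6, -36.1) on SZ and E = (-51.9, -45.8) on EL. Then |TE| = |E − T| = 69.2.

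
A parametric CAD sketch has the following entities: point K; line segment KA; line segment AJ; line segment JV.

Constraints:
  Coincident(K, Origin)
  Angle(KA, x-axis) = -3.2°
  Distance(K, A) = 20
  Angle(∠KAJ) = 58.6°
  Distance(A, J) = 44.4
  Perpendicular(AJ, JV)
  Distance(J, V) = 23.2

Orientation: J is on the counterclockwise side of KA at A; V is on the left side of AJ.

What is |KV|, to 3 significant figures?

34.5

∠KAJ = 58.6°, so AJ runs at -3.2° + (180° − 58.6°) = 118° from the x-axis; with |AJ| = 44.4, J = A + 44.4·(cos 118°, sin 118°) = (-1.01, 38.0). AJ ⟂ JV; with |JV| = 23.2 on the left of AJ, V = J + 23.2·(-0.881, -0.473) = (-21.5, 27.1). Then |KV| = |V − K| = 34.5.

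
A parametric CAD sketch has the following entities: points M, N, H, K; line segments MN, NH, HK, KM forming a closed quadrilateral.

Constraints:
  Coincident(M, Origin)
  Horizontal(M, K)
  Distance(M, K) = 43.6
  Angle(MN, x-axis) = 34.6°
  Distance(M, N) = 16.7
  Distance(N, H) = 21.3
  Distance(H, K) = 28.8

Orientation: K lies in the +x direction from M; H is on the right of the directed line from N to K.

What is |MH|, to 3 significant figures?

20.7

Checks: M.y = 0.00, K.y = 0.00 ✓; |NH| = 21.30 ✓; |HK| = 28.80 ✓.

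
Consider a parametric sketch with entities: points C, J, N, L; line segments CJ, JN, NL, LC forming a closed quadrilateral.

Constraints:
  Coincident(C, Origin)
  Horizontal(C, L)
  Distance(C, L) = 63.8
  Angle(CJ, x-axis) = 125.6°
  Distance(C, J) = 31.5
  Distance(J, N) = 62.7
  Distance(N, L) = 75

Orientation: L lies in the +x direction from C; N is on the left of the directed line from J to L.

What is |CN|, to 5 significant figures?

72.643

C is at the origin; C and L share the same y with |CL| = 63.8 and L in +x, so L = (63.8, 0). CJ runs at 125.6° with |CJ| = 31.5, so J = (-18.337, 25.613). N is determined by |JN| = 62.7 and |NL| = 75.0 together: it lies at the intersection of circle(J, 62.7) and circle(L, 75.0). With |JL| = 86.038, the foot of the radical line on JL is 33.176 from J and the perpendicular offset is √(62.7² − 33.176²) = 53.204. Taking the left-of-JL solution: N = (29.173, 66.528).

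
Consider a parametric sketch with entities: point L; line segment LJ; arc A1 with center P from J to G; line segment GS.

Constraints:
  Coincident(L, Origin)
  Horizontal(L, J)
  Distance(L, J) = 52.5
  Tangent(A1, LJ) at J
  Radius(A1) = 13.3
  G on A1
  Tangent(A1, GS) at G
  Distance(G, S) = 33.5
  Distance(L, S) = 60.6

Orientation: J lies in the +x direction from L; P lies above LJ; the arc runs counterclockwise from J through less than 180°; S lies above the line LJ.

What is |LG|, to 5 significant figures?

66.022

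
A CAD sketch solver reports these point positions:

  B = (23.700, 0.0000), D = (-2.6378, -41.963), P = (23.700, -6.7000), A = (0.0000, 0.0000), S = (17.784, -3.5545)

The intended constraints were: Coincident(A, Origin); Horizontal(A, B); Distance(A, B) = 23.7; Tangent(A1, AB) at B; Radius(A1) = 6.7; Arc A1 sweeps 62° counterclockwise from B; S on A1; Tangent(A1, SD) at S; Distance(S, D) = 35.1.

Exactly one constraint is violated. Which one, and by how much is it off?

Distance(S, D) = 35.1 — off by 8.40.

A = (0.00, 0.00) ✓; A.y = 0.00, B.y = 0.00 ✓; |AB| = 23.70 ✓; ∠(PB, BA) = 90.00° ✓; |PB| = 6.700 ✓; bearing(P→S) − bearing(P→B) = 62.00° ✓; |PS| = 6.700 ✓; ∠(PS, SD) = 90.00° ✓; |SD| = 43.50 ✗.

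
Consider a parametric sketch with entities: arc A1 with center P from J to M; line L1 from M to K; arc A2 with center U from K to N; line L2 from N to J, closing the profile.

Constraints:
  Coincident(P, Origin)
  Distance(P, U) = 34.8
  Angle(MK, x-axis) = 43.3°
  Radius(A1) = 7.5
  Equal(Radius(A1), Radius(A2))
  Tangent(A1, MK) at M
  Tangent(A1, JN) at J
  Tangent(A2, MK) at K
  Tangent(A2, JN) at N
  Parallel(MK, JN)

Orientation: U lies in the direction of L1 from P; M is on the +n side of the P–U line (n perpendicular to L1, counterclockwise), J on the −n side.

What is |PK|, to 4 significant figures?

35.60

Tangency of A1 to both parallel lines with radius 7.5 puts M and J at P ± 7.5·n: M = (-5.144, 5.458), J = (5.144, -5.458). Equal radii place K and N the same way about U: K = U + 7.5·n = (20.18, 29.32), N = U − 7.5·n = (30.47, 18.41). Then |PK| = |K − P| = 35.60.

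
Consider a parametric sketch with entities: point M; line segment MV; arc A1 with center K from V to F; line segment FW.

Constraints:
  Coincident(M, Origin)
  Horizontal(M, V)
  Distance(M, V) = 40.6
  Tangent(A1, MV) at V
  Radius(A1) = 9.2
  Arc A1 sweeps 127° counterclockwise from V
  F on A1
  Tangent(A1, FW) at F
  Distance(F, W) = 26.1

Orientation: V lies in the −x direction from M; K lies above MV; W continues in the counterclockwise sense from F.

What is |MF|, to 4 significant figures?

36.37

M is at the origin; MV is horizontal with |MV| = 40.6 and V on the −x side, so V = (-40.60, 0.000). Since A1 is tangent to MV there, KV ⟂ MV, so K = V + (0, 9.2) = (-40.60, 9.200). On A1, V sits at bearing -90° from K; a 127° counterclockwise sweep puts F at bearing 37°, so F = K + 9.2·(cos 37°, sin 37°) = (-33.25, 14.74). Then |MF| = |F − M| = 36.37.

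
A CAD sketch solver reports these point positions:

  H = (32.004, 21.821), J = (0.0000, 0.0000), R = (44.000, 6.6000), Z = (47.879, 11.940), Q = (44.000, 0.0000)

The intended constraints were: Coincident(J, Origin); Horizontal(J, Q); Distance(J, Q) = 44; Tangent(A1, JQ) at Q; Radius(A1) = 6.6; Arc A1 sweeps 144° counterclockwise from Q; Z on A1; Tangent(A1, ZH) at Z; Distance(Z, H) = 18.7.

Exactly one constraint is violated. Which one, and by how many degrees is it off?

Tangent(A1, ZH) at Z — off by 4.10°.

J = (0.00, 0.00) ✓; J.y = 0.00, Q.y = 0.00 ✓; |JQ| = 44.00 ✓; ∠(RQ, QJ) = 90.00° ✓; |RQ| = 6.600 ✓; bearing(R→Z) − bearing(R→Q) = 144.0° ✓; |RZ| = 6.600 ✓; ∠(RZ, ZH) = 85.90° ✗; |ZH| = 18.70 ✓.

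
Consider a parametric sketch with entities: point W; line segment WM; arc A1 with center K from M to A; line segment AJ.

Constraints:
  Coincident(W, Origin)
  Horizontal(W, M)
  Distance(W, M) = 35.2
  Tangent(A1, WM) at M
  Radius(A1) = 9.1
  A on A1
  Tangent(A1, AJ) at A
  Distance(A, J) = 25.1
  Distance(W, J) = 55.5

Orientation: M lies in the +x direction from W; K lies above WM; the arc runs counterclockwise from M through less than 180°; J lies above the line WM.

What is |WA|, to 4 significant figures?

45.28

W is at the origin; WM is horizontal with |WM| = 35.2 and M on the +x side, so M = (35.20, 0.000). The tangent condition forces KM to be normal to WM, so K = M + (0, 9.1) = (35.20, 9.100). Since KA ⟂ AJ (tangency), |KJ| = √(9.1² + 25.1²) = 26.70 regardless of where A sits on A1. So J lies on both circle(W, 55.5) and circle(K, 26.70); the above-WM intersection is J = (43.49, 34.48). A is the foot of the tangent from J: A = (44.30, 9.392).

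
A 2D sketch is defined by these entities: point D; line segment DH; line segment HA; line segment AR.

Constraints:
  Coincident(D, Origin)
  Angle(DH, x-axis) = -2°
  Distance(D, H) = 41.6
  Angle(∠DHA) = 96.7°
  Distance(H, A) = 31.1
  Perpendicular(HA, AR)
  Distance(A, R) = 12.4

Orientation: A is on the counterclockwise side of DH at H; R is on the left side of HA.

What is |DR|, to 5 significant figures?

46.139

D is at the origin; DH runs at -2.0° with length 41.6, so H = 41.6·(cos -2.0°, sin -2.0°) = (41.575, -1.4518). ∠DHA = 96.7°, so HA runs at -2.0° + (180° − 96.7°) = 81.300° from the x-axis; with |HA| = 31.1, A = H + 31.1·(cos 81.300°, sin 81.300°) = (46.279, 29.290). HA is perpendicular to AR; with |AR| = 12.4 on the left of HA, R = A + 12.4·(-0.98849, 0.15126) = (34.022, 31.166). Then |DR| = |R − D| = 46.139.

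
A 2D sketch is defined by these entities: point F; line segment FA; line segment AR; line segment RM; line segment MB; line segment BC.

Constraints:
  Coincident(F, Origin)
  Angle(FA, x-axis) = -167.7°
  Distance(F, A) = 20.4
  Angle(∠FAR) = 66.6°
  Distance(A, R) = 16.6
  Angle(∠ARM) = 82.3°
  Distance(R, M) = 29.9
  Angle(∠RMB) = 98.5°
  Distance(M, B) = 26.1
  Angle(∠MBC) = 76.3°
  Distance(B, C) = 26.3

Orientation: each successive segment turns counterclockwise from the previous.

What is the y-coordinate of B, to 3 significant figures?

24.1

F is at the origin; FA runs at -167.7° with length 20.4, so A = (-19.9, -4.35). ∠FAR = 66.6° gives AR at -54.3° from the x-axis; with |AR| = 16.6, R = (-10.2, -17.8). ∠ARM = 82.3° gives RM at 43.4° from the x-axis; with |RM| = 29.9, M = (11.5, 2.72). ∠RMB = 98.5° gives MB at 125° from the x-axis; with |MB| = 26.1, B = (-3.45, 24.1). So B.y = 24.1.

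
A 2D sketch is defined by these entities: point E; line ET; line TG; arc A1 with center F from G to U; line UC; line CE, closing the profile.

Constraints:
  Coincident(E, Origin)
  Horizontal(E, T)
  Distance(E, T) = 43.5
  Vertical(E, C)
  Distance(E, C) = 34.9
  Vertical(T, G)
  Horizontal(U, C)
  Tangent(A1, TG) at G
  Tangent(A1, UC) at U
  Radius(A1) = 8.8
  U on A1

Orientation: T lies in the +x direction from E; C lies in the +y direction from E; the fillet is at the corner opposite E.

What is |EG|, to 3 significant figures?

50.7

E is at the origin; E and T share the same y with |ET| = 43.5 and T on the +x side, so T = (43.5, 0.00). EC is vertical with |EC| = 34.9 and C on the +y side, so C = (0.00, 34.9). The virtual corner opposite E is at (43.5, 34.9). Tangency of A1 to TG means the radius FG is perpendicular to TG and tangency of A1 to UC means the radius FU is perpendicular to UC, with radius 8.8, so the center F sits 8.8 in from both sides at F = (34.7, 26.1). That places the tangent points at G = (43.5, 26.1) on TG and U = (34.7, 34.9) on UC. Then |EG| = |G − E| = 50.7.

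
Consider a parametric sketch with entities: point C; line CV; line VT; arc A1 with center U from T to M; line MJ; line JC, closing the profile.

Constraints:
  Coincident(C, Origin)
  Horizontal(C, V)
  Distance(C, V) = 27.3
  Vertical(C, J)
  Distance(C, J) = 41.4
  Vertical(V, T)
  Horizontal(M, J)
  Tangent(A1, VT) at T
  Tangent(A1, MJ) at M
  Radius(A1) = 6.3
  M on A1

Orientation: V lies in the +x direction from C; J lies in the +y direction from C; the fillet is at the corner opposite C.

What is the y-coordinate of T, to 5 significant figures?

35.100

The virtual corner opposite C is at (27.300, 41.400). The tangent condition forces UT to be normal to VT and tangency of A1 to MJ means the radius UM is perpendicular to MJ, with radius 6.3, so the center U sits 6.3 in from both sides at U = (21.000, 35.100). That places the tangent points at T = (27.300, 35.100) on VT and M = (21.000, 41.400) on MJ. So T.y = 35.100.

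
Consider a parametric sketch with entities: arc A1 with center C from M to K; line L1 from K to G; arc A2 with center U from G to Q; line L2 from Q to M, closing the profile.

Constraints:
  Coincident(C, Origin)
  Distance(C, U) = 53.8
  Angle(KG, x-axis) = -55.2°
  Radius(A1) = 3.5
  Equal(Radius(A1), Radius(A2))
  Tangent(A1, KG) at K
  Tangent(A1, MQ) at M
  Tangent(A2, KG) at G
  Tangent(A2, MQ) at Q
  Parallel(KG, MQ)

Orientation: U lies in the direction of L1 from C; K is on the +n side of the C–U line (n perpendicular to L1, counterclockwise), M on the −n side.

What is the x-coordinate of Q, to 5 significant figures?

27.830

Tangency of A1 to both parallel lines with radius 3.5 puts K and M at C ± 3.5·n: K = (2.8740, 1.9975), M = (-2.8740, -1.9975). Equal radii place G and Q the same way about U: G = U + 3.5·n = (33.578, -42.180), Q = U − 3.5·n = (27.830, -46.175). So Q.x = 27.830.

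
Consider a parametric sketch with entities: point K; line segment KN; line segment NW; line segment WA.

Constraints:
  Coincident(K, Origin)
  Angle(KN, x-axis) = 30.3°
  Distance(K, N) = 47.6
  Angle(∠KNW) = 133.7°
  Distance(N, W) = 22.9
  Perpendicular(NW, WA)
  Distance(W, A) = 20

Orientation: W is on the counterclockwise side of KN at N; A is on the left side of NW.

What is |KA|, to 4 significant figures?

57.62

∠KNW = 133.7°, so NW runs at 30.3° + (180° − 133.7°) = 76.60° from the x-axis; with |NW| = 22.9, W = N + 22.9·(cos 76.60°, sin 76.60°) = (46.40, 46.29). NW ⟂ WA; with |WA| = 20.0 on the left of NW, A = W + 20.0·(-0.9728, 0.2317) = (26.95, 50.93). Then |KA| = |A − K| = 57.62.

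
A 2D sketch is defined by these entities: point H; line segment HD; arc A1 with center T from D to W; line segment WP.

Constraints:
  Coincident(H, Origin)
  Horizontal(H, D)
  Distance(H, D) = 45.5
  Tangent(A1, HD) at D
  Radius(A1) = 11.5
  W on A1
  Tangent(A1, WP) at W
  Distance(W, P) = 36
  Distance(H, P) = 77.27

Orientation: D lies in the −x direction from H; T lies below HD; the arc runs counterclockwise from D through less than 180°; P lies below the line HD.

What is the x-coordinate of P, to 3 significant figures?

-62.7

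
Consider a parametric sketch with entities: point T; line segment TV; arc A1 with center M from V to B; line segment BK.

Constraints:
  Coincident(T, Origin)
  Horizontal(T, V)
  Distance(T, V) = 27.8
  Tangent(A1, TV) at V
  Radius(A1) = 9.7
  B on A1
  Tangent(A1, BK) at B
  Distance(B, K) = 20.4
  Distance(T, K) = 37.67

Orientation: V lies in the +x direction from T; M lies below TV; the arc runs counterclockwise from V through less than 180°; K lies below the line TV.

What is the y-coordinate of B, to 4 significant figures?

-11.05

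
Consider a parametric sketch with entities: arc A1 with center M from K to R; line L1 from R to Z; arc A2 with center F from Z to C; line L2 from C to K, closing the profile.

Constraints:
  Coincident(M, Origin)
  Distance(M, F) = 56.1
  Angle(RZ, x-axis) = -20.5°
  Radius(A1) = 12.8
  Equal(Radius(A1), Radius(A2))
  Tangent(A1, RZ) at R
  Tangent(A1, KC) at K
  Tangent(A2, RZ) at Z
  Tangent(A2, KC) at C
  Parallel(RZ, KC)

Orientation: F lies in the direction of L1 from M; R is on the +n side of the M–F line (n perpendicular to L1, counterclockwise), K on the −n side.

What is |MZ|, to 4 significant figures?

57.54

The slot axis is L1's direction at -20.5°, so u = (cos -20.5°, sin -20.5°) = (0.9367, -0.3502) and n = (−sin -20.5°, cos -20.5°) = (0.3502, 0.9367). M is at the origin and F lies 56.1 along u from M, so F = 56.1·u = (52.55, -19.65). Tangency of A1 to both parallel lines with radius 12.8 puts R and K at M ± 12.8·n: R = (4.483, 11.99), K = (-4.483, -11.99). Equal radii place Z and C the same way about F: Z = F + 12.8·n = (57.03, -7.657), C = F − 12.8·n = (48.06, -31.64). Then |MZ| = |Z − M| = 57.54.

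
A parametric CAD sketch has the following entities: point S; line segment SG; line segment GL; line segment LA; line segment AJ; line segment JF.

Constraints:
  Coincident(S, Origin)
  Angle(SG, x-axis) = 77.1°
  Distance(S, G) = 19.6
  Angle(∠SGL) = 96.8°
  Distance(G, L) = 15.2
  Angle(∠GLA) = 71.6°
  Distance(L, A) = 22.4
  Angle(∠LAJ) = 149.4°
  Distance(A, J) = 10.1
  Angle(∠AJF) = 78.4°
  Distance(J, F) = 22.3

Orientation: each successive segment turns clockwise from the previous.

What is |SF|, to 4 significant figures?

13.68

S is at the origin; SG runs at 77.1° with length 19.6, so G = (4.376, 19.11). ∠SGL = 96.8° gives GL at -6.100° from the x-axis; with |GL| = 15.2, L = (19.49, 17.49). ∠GLA = 71.6° gives LA at -114.5° from the x-axis; with |LA| = 22.4, A = (10.20, -2.893). ∠LAJ = 149.4° gives AJ at -145.1° from the x-axis; with |AJ| = 10.1, J = (1.917, -8.672). ∠AJF = 78.4° gives JF at 113.3° from the x-axis; with |JF| = 22.3, F = (-6.904, 11.81). Then |SF| = |F − S| = 13.68.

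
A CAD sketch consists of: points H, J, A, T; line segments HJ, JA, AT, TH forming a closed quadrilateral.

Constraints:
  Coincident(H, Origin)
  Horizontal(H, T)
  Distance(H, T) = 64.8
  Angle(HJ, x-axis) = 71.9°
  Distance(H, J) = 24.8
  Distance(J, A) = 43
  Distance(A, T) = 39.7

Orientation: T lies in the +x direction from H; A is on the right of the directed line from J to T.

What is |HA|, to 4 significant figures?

31.34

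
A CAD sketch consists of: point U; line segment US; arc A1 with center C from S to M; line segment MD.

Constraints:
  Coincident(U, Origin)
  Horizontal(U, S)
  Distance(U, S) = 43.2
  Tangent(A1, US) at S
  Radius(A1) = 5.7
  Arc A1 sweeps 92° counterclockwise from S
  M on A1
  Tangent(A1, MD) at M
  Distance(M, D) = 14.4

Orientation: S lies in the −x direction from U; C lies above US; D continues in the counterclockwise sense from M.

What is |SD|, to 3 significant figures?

20.9

On A1, S sits at bearing -90° from C; a 92° counterclockwise sweep puts M at bearing 2°, so M = C + 5.7·(cos 2°, sin 2°) = (-37.5, 5.90). A1 meets MD tangentially, so CM is at right angles to MD, so MD runs along (−sin 2°, cos 2°); with |MD| = 14.4, D = (-38.0, 20.3). Then |SD| = |D − S| = 20.9.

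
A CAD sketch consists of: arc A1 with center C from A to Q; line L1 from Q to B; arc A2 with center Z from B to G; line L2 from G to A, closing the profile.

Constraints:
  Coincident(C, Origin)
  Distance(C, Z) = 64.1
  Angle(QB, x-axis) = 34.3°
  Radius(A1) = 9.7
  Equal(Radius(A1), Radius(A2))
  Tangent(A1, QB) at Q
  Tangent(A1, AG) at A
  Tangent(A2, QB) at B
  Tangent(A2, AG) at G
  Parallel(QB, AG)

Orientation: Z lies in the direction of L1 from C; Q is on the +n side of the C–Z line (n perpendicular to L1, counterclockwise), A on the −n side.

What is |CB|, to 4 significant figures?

64.83

Tangency of A1 to both parallel lines with radius 9.7 puts Q and A at C ± 9.7·n: Q = (-5.466, 8.013), A = (5.466, -8.013). Equal radii place B and G the same way about Z: B = Z + 9.7·n = (47.49, 44.14), G = Z − 9.7·n = (58.42, 28.11). Then |CB| = |B − C| = 64.83.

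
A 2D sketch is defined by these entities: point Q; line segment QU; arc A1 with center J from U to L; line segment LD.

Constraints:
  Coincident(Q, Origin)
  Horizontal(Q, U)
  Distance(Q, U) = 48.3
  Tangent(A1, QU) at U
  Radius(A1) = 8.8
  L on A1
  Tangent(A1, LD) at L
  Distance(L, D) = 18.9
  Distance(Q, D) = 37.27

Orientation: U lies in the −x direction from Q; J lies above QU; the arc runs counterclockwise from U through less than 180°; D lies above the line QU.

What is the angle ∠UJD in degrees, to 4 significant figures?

124.3°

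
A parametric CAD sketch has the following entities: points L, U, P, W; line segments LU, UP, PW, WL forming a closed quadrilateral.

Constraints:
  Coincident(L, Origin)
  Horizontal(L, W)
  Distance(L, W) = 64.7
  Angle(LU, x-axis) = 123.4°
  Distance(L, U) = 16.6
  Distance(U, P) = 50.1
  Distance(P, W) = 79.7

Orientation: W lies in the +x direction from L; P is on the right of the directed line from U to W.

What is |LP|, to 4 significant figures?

36.71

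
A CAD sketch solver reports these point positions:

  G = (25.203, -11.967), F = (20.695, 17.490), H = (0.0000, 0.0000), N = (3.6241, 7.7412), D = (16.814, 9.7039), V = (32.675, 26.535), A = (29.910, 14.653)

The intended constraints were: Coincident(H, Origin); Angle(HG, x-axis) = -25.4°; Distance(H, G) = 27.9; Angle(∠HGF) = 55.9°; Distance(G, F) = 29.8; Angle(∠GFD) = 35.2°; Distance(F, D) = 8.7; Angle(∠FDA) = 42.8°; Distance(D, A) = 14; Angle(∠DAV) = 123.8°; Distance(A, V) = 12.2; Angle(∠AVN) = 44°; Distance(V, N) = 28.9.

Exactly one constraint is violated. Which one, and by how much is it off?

Distance(V, N) = 28.9 — off by 5.70.

H = (0.00, 0.00) ✓; HG at -25.40° ✓; |HG| = 27.90 ✓; ∠HGF = 55.90° ✓; |GF| = 29.80 ✓; ∠GFD = 35.19° ✓; |FD| = 8.700 ✓; ∠FDA = 42.80° ✓; |DA| = 14.00 ✓; ∠DAV = 123.8° ✓; |AV| = 12.20 ✓; ∠AVN = 44.00° ✓; |VN| = 34.60 ✗.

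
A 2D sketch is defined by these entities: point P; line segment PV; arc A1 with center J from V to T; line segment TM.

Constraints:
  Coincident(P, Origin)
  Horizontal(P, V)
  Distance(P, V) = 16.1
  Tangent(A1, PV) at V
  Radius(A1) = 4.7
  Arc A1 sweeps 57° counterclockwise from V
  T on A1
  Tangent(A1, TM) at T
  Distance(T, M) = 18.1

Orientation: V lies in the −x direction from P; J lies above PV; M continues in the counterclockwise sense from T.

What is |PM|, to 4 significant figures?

17.47

P is at the origin; P and V share the same y with |PV| = 16.1 and V on the −x side, so V = (-16.10, 0.000). Since A1 is tangent to PV there, JV ⟂ PV, so J = V + (0, 4.7) = (-16.10, 4.700). On A1, V sits at bearing -90° from J; a 57° counterclockwise sweep puts T at bearing -33°, so T = J + 4.7·(cos -33°, sin -33°) = (-12.16, 2.140). The tangent condition forces JT to be normal to TM, so TM runs along (−sin -33°, cos -33°); with |TM| = 18.1, M = (-2.300, 17.32). Then |PM| = |M − P| = 17.47.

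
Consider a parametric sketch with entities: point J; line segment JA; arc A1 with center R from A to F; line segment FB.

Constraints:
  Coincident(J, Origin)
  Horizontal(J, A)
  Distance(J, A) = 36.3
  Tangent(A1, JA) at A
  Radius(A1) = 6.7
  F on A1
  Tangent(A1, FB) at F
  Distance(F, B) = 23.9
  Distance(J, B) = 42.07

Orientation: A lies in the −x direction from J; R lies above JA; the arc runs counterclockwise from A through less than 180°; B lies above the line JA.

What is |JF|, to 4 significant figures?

30.32

J is at the origin; J and A share the same y with |JA| = 36.3 and A on the −x side, so A = (-36.30, 0.000). Tangency of A1 to JA means the radius RA is perpendicular to JA, so R = A + (0, 6.7) = (-36.30, 6.700). Since RF ⟂ FB (tangency), |RB| = √(6.7² + 23.9²) = 24.82 regardless of where F sits on A1. So B lies on both circle(J, 42.07) and circle(R, 24.82); the above-JA intersection is B = (-29.04, 30.44). F is the foot of the tangent from B: F = (-29.60, 6.543).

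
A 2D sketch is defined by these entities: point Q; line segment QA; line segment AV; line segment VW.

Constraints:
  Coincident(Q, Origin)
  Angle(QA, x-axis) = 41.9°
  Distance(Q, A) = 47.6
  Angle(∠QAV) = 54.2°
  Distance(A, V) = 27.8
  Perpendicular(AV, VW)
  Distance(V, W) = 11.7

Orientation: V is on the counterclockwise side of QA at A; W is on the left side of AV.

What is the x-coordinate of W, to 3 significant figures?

5.77

Q is at the origin; QA runs at 41.9° with length 47.6, so A = 47.6·(cos 41.9°, sin 41.9°) = (35.4, 31.8). ∠QAV = 54.2°, so AV runs at 41.9° + (180° − 54.2°) = 168° from the x-axis; with |AV| = 27.8, V = A + 27.8·(cos 168°, sin 168°) = (8.27, 37.7). AV is perpendicular to VW; with |VW| = 11.7 on the left of AV, W = V + 11.7·(-0.213, -0.977) = (5.77, 26.3). So W.x = 5.77.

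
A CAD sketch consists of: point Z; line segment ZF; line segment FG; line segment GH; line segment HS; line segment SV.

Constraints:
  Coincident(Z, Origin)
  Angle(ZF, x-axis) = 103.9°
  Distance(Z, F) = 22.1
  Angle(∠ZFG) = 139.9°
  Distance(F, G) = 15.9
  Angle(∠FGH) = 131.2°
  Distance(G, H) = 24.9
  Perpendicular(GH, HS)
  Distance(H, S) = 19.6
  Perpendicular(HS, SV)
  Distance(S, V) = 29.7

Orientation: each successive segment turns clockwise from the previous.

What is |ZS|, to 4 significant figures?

38.61

Z is at the origin; ZF runs at 103.9° with length 22.1, so F = (-5.309, 21.45). ∠ZFG = 139.9° gives FG at 63.80° from the x-axis; with |FG| = 15.9, G = (1.711, 35.72). ∠FGH = 131.2° gives GH at 15.00° from the x-axis; with |GH| = 24.9, H = (25.76, 42.16). The perpendicularity gives HS at right angles to GH, so HS runs at -75.00°; with |HS| = 19.6, S = (30.84, 23.23). Then |ZS| = |S − Z| = 38.61.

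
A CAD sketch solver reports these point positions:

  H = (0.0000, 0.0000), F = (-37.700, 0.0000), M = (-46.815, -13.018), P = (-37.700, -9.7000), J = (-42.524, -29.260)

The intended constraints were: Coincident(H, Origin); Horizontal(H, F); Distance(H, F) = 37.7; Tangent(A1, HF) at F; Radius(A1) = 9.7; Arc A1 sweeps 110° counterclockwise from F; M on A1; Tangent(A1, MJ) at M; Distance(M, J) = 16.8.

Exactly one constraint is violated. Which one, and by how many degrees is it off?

Tangent(A1, MJ) at M — off by 5.20°.

H = (0.00, 0.00) ✓; H.y = 0.00, F.y = 0.00 ✓; |HF| = 37.70 ✓; ∠(PF, FH) = 90.00° ✓; |PF| = 9.700 ✓; bearing(P→M) − bearing(P→F) = 110.0° ✓; |PM| = 9.700 ✓; ∠(PM, MJ) = 95.20° ✗; |MJ| = 16.80 ✓.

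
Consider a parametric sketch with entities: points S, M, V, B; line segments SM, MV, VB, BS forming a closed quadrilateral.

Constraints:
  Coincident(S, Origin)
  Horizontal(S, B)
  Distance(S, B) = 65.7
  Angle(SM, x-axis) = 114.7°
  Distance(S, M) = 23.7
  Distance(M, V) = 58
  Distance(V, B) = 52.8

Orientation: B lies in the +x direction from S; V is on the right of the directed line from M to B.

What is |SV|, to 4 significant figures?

34.62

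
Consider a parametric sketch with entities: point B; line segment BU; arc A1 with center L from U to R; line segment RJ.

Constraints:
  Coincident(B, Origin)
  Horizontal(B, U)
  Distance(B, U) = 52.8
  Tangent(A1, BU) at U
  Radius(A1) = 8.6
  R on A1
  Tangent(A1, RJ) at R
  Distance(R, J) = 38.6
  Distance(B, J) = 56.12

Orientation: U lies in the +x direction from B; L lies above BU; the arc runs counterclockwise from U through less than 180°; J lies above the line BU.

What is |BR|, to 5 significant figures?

61.087

Checks: |LU| = 8.600 ✓; |LR| = 8.600 ✓; ∠(LR, RJ) = 90.00° ✓; |RJ| = 38.60 ✓; |BJ| = 56.12 ✓.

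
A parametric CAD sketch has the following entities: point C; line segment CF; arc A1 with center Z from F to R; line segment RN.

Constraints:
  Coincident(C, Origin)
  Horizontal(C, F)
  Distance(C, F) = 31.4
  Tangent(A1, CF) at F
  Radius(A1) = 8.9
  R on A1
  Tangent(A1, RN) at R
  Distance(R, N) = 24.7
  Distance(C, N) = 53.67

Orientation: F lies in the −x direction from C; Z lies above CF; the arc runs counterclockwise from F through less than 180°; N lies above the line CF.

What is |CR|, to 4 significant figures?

29.36

Checks: |ZF| = 8.900 ✓; |ZR| = 8.900 ✓; ∠(ZR, RN) = 90.00° ✓; |RN| = 24.70 ✓; |CN| = 53.67 ✓.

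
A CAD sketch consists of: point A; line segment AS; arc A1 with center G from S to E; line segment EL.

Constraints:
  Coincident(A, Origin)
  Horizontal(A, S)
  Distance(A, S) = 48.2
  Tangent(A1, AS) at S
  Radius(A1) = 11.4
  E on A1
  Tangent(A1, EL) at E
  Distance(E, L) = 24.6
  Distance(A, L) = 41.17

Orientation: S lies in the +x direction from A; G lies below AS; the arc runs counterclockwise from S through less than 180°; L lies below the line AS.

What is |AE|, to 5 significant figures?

38.308

Checks: |GE| = 11.40 ✓; ∠(GE, EL) = 90.00° ✓; |EL| = 24.60 ✓; |AL| = 41.17 ✓.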